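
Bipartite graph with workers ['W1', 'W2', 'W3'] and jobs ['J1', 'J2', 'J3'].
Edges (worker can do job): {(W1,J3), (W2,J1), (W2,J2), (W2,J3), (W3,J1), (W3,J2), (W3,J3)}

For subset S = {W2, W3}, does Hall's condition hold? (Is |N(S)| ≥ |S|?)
Yes: |N(S)| = 3, |S| = 2

Subset S = {W2, W3}
Neighbors N(S) = {J1, J2, J3}

|N(S)| = 3, |S| = 2
Hall's condition: |N(S)| ≥ |S| is satisfied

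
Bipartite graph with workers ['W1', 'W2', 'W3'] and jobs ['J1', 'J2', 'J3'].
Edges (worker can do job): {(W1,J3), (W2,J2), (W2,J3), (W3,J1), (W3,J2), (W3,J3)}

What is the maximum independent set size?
Maximum independent set = 3

By König's theorem:
- Min vertex cover = Max matching = 3
- Max independent set = Total vertices - Min vertex cover
- Max independent set = 6 - 3 = 3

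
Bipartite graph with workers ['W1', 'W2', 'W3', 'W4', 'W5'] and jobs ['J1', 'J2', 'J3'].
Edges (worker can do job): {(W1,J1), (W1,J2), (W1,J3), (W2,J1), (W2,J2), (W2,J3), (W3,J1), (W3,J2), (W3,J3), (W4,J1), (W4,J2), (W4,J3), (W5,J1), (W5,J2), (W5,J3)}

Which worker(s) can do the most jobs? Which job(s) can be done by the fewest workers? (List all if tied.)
Most versatile: W1, W2, W3, W4, W5 (3 jobs); Least covered: J1, J2, J3 (5 workers)

Worker degrees (jobs they can do): W1:3, W2:3, W3:3, W4:3, W5:3
Job degrees (workers who can do it): J1:5, J2:5, J3:5

Maximum worker degree is 3, achieved by: W1, W2, W3, W4, W5
Minimum job degree is 5, achieved by: J1, J2, J3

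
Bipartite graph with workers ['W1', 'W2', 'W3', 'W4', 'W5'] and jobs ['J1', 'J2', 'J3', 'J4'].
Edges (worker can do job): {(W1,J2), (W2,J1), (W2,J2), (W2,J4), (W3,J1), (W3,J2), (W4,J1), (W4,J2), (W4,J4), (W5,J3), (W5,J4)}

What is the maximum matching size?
Maximum matching size = 4

Maximum matching: {(W1,J2), (W3,J1), (W4,J4), (W5,J3)}
Size: 4

This assigns 4 workers to 4 distinct jobs.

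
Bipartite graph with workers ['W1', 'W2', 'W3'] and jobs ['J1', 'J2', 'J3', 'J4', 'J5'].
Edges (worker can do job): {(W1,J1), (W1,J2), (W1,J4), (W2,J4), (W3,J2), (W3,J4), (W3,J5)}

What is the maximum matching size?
Maximum matching size = 3

Maximum matching: {(W1,J2), (W2,J4), (W3,J5)}
Size: 3

This assigns 3 workers to 3 distinct jobs.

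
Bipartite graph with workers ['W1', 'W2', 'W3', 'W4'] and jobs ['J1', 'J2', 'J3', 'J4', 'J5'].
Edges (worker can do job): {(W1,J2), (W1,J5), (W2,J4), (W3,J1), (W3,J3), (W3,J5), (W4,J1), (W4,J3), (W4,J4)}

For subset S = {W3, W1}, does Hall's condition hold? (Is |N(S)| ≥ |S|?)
Yes: |N(S)| = 4, |S| = 2

Subset S = {W3, W1}
Neighbors N(S) = {J1, J2, J3, J5}

|N(S)| = 4, |S| = 2
Hall's condition: |N(S)| ≥ |S| is satisfied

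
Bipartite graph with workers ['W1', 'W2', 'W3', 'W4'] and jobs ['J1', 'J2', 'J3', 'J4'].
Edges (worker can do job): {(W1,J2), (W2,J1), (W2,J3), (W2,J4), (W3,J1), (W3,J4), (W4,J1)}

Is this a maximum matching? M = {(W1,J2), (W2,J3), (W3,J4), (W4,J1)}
Yes, size 4 is maximum

Proposed matching has size 4.
Maximum matching size for this graph: 4.

This is a maximum matching.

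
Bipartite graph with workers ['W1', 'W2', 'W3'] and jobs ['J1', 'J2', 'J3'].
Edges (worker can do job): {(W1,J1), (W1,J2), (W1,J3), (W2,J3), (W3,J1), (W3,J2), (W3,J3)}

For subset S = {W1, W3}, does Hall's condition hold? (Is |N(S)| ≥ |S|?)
Yes: |N(S)| = 3, |S| = 2

Subset S = {W1, W3}
Neighbors N(S) = {J1, J2, J3}

|N(S)| = 3, |S| = 2
Hall's condition: |N(S)| ≥ |S| is satisfied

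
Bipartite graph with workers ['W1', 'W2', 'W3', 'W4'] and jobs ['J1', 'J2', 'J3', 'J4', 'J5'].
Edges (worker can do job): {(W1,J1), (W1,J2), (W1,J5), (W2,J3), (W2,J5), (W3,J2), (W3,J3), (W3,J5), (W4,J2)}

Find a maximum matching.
Matching: {(W1,J1), (W2,J5), (W3,J3), (W4,J2)}

Maximum matching (size 4):
  W1 → J1
  W2 → J5
  W3 → J3
  W4 → J2

Each worker is assigned to at most one job, and each job to at most one worker.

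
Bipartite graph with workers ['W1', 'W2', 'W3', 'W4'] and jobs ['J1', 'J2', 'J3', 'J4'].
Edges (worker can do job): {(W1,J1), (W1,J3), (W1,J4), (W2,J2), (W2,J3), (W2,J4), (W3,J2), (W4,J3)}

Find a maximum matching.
Matching: {(W1,J1), (W2,J4), (W3,J2), (W4,J3)}

Maximum matching (size 4):
  W1 → J1
  W2 → J4
  W3 → J2
  W4 → J3

Each worker is assigned to at most one job, and each job to at most one worker.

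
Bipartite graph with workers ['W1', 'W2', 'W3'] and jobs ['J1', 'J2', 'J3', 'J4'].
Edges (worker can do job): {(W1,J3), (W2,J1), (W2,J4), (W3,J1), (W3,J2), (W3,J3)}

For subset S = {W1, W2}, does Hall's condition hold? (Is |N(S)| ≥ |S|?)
Yes: |N(S)| = 3, |S| = 2

Subset S = {W1, W2}
Neighbors N(S) = {J1, J3, J4}

|N(S)| = 3, |S| = 2
Hall's condition: |N(S)| ≥ |S| is satisfied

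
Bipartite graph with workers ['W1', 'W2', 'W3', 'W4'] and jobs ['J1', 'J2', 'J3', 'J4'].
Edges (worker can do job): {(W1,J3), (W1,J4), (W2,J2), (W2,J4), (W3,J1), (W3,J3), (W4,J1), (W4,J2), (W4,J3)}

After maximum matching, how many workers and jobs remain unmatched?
Unmatched: 0 workers, 0 jobs

Maximum matching size: 4
Workers: 4 total, 4 matched, 0 unmatched
Jobs: 4 total, 4 matched, 0 unmatched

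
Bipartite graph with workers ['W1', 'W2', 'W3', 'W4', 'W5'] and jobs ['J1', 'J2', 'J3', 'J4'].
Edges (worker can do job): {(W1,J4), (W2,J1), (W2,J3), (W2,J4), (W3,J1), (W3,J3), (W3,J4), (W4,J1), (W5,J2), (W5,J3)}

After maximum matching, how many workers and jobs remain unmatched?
Unmatched: 1 workers, 0 jobs

Maximum matching size: 4
Workers: 5 total, 4 matched, 1 unmatched
Jobs: 4 total, 4 matched, 0 unmatched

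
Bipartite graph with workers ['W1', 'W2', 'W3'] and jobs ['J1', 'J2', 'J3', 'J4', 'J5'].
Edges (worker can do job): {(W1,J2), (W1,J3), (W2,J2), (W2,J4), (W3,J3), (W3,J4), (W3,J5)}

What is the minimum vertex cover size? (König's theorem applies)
Minimum vertex cover size = 3

By König's theorem: in bipartite graphs,
min vertex cover = max matching = 3

Maximum matching has size 3, so minimum vertex cover also has size 3.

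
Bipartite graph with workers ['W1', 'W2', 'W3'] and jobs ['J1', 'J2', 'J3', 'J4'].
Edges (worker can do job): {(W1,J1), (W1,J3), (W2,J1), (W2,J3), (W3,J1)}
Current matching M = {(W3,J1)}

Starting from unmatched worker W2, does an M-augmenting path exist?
Yes: W2 → J3

An M-augmenting path alternates non-matching / matching edges, starting and ending at unmatched vertices.
Path: W2 → J3
(J3 is unmatched in M, so the path is augmenting.)
Flipping edges along this path would increase |M| from 1 to 2.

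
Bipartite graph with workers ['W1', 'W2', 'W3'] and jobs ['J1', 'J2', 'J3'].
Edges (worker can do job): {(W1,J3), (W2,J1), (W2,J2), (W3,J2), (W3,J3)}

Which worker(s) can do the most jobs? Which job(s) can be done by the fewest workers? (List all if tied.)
Most versatile: W2, W3 (2 jobs); Least covered: J1 (1 workers)

Worker degrees (jobs they can do): W1:1, W2:2, W3:2
Job degrees (workers who can do it): J1:1, J2:2, J3:2

Maximum worker degree is 2, achieved by: W2, W3
Minimum job degree is 1, achieved by: J1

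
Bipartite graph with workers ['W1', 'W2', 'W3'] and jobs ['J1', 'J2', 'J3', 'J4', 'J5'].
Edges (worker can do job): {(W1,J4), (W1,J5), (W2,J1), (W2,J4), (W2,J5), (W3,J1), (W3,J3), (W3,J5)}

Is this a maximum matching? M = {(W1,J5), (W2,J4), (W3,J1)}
Yes, size 3 is maximum

Proposed matching has size 3.
Maximum matching size for this graph: 3.

This is a maximum matching.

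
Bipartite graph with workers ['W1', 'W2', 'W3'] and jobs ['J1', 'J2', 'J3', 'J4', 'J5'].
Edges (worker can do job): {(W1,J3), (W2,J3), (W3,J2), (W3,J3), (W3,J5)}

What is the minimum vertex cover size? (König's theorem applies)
Minimum vertex cover size = 2

By König's theorem: in bipartite graphs,
min vertex cover = max matching = 2

Maximum matching has size 2, so minimum vertex cover also has size 2.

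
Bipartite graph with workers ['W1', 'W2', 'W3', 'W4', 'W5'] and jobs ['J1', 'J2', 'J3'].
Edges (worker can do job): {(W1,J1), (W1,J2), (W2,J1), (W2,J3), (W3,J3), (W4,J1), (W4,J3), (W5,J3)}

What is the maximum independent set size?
Maximum independent set = 5

By König's theorem:
- Min vertex cover = Max matching = 3
- Max independent set = Total vertices - Min vertex cover
- Max independent set = 8 - 3 = 5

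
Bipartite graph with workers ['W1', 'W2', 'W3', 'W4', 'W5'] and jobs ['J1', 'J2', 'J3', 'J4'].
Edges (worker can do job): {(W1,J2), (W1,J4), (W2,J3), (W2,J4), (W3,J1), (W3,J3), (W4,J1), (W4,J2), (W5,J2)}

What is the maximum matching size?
Maximum matching size = 4

Maximum matching: {(W1,J4), (W2,J3), (W3,J1), (W5,J2)}
Size: 4

This assigns 4 workers to 4 distinct jobs.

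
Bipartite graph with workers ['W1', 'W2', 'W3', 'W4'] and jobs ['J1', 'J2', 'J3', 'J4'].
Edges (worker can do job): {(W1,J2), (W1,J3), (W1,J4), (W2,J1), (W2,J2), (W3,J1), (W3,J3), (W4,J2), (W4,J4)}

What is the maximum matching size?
Maximum matching size = 4

Maximum matching: {(W1,J3), (W2,J2), (W3,J1), (W4,J4)}
Size: 4

This assigns 4 workers to 4 distinct jobs.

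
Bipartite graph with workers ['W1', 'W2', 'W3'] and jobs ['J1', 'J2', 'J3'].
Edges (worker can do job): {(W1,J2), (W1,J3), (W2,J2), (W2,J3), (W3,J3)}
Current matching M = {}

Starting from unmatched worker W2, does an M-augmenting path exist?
Yes: W2 → J3

An M-augmenting path alternates non-matching / matching edges, starting and ending at unmatched vertices.
Path: W2 → J3
(J3 is unmatched in M, so the path is augmenting.)
Flipping edges along this path would increase |M| from 0 to 1.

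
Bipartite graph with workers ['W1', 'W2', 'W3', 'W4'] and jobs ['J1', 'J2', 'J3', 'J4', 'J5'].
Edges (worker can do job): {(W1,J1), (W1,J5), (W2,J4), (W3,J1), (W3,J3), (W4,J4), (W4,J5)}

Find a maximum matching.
Matching: {(W1,J1), (W2,J4), (W3,J3), (W4,J5)}

Maximum matching (size 4):
  W1 → J1
  W2 → J4
  W3 → J3
  W4 → J5

Each worker is assigned to at most one job, and each job to at most one worker.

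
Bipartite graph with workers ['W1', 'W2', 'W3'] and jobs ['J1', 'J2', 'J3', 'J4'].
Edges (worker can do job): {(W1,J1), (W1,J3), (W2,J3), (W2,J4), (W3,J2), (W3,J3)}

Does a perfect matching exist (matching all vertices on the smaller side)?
Yes, perfect matching exists (size 3)

Perfect matching: {(W1,J3), (W2,J4), (W3,J2)}
All 3 vertices on the smaller side are matched.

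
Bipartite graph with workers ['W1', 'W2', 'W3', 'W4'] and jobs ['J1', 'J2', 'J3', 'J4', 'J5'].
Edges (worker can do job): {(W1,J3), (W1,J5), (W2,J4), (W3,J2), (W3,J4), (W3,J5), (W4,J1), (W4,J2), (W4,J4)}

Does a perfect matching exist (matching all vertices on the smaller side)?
Yes, perfect matching exists (size 4)

Perfect matching: {(W1,J3), (W2,J4), (W3,J5), (W4,J2)}
All 4 vertices on the smaller side are matched.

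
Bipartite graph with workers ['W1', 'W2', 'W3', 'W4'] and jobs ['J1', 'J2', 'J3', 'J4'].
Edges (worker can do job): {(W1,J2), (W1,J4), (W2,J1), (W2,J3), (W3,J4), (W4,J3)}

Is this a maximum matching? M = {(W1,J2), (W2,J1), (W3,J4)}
No, size 3 is not maximum

Proposed matching has size 3.
Maximum matching size for this graph: 4.

This is NOT maximum - can be improved to size 4.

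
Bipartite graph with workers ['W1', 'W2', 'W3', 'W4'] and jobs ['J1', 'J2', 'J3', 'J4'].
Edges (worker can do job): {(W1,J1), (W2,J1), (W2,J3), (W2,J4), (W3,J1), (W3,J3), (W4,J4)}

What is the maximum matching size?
Maximum matching size = 3

Maximum matching: {(W1,J1), (W3,J3), (W4,J4)}
Size: 3

This assigns 3 workers to 3 distinct jobs.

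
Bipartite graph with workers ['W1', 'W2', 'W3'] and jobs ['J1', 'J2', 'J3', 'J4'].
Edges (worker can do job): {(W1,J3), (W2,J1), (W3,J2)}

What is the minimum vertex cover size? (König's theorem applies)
Minimum vertex cover size = 3

By König's theorem: in bipartite graphs,
min vertex cover = max matching = 3

Maximum matching has size 3, so minimum vertex cover also has size 3.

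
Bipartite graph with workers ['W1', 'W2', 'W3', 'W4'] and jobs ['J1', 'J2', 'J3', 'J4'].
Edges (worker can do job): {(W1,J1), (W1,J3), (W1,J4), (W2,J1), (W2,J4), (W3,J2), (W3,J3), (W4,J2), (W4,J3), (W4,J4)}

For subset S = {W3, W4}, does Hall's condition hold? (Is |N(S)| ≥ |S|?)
Yes: |N(S)| = 3, |S| = 2

Subset S = {W3, W4}
Neighbors N(S) = {J2, J3, J4}

|N(S)| = 3, |S| = 2
Hall's condition: |N(S)| ≥ |S| is satisfied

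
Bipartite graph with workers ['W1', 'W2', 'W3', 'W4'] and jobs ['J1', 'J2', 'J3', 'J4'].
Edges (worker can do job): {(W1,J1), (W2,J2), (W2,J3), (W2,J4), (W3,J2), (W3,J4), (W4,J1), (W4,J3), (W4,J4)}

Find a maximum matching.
Matching: {(W1,J1), (W2,J3), (W3,J2), (W4,J4)}

Maximum matching (size 4):
  W1 → J1
  W2 → J3
  W3 → J2
  W4 → J4

Each worker is assigned to at most one job, and each job to at most one worker.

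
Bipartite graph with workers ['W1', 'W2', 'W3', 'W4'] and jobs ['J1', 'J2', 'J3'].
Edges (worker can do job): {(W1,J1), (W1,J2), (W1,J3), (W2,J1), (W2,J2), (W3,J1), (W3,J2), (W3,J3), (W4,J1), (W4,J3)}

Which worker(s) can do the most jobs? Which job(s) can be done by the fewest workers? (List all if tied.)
Most versatile: W1, W3 (3 jobs); Least covered: J2, J3 (3 workers)

Worker degrees (jobs they can do): W1:3, W2:2, W3:3, W4:2
Job degrees (workers who can do it): J1:4, J2:3, J3:3

Maximum worker degree is 3, achieved by: W1, W3
Minimum job degree is 3, achieved by: J2, J3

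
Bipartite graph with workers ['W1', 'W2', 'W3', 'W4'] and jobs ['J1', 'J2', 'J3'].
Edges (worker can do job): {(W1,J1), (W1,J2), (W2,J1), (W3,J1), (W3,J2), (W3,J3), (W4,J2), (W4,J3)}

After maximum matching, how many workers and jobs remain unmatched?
Unmatched: 1 workers, 0 jobs

Maximum matching size: 3
Workers: 4 total, 3 matched, 1 unmatched
Jobs: 3 total, 3 matched, 0 unmatched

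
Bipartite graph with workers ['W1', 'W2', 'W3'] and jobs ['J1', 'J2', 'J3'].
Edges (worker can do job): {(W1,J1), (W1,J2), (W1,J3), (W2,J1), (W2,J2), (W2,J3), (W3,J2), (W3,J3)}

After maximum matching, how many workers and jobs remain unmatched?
Unmatched: 0 workers, 0 jobs

Maximum matching size: 3
Workers: 3 total, 3 matched, 0 unmatched
Jobs: 3 total, 3 matched, 0 unmatched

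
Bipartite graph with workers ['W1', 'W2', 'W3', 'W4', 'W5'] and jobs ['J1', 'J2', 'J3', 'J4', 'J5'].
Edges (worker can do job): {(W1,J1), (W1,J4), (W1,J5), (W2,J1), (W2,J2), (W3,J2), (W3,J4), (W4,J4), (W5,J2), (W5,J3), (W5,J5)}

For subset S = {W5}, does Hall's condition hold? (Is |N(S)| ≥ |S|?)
Yes: |N(S)| = 3, |S| = 1

Subset S = {W5}
Neighbors N(S) = {J2, J3, J5}

|N(S)| = 3, |S| = 1
Hall's condition: |N(S)| ≥ |S| is satisfied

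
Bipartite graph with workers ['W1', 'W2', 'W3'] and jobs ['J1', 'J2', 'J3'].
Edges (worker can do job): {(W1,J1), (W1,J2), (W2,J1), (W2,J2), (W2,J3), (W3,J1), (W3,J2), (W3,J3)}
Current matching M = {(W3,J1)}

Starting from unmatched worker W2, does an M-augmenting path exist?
Yes: W2 → J2

An M-augmenting path alternates non-matching / matching edges, starting and ending at unmatched vertices.
Path: W2 → J2
(J2 is unmatched in M, so the path is augmenting.)
Flipping edges along this path would increase |M| from 1 to 2.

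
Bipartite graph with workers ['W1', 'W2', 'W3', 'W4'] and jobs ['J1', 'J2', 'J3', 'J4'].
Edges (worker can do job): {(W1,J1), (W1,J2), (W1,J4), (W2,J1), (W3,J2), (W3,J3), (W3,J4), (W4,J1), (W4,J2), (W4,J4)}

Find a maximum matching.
Matching: {(W1,J4), (W2,J1), (W3,J3), (W4,J2)}

Maximum matching (size 4):
  W1 → J4
  W2 → J1
  W3 → J3
  W4 → J2

Each worker is assigned to at most one job, and each job to at most one worker.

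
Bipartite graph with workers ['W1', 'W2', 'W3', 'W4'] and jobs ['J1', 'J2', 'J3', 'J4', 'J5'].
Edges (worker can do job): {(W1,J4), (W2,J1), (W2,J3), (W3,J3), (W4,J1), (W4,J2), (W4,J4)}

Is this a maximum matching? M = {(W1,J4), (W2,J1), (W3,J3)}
No, size 3 is not maximum

Proposed matching has size 3.
Maximum matching size for this graph: 4.

This is NOT maximum - can be improved to size 4.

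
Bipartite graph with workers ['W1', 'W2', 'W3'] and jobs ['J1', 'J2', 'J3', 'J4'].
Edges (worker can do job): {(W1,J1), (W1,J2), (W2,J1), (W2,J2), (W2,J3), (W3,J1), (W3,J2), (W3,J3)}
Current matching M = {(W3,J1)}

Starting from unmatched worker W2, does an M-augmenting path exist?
Yes: W2 → J2

An M-augmenting path alternates non-matching / matching edges, starting and ending at unmatched vertices.
Path: W2 → J2
(J2 is unmatched in M, so the path is augmenting.)
Flipping edges along this path would increase |M| from 1 to 2.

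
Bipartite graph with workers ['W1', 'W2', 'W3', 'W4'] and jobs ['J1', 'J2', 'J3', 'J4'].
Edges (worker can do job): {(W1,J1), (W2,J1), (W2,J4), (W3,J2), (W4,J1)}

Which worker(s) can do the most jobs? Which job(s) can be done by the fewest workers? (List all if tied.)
Most versatile: W2 (2 jobs); Least covered: J3 (0 workers)

Worker degrees (jobs they can do): W1:1, W2:2, W3:1, W4:1
Job degrees (workers who can do it): J1:3, J2:1, J3:0, J4:1

Maximum worker degree is 2, achieved by: W2
Minimum job degree is 0, achieved by: J3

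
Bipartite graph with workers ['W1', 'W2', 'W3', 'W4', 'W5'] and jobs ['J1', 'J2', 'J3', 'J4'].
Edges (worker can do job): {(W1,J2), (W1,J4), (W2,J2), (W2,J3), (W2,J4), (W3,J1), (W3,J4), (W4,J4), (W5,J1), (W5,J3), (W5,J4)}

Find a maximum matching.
Matching: {(W1,J2), (W3,J1), (W4,J4), (W5,J3)}

Maximum matching (size 4):
  W1 → J2
  W3 → J1
  W4 → J4
  W5 → J3

Each worker is assigned to at most one job, and each job to at most one worker.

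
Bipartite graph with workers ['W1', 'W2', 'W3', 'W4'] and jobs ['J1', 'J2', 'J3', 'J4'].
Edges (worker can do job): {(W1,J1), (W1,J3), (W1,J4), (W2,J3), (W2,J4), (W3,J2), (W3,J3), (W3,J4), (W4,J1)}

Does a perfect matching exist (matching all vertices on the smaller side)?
Yes, perfect matching exists (size 4)

Perfect matching: {(W1,J3), (W2,J4), (W3,J2), (W4,J1)}
All 4 vertices on the smaller side are matched.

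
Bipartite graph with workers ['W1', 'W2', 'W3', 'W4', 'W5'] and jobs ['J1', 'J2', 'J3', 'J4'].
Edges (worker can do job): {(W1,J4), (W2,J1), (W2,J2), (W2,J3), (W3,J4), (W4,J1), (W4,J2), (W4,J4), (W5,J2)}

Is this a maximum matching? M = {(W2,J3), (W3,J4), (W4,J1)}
No, size 3 is not maximum

Proposed matching has size 3.
Maximum matching size for this graph: 4.

This is NOT maximum - can be improved to size 4.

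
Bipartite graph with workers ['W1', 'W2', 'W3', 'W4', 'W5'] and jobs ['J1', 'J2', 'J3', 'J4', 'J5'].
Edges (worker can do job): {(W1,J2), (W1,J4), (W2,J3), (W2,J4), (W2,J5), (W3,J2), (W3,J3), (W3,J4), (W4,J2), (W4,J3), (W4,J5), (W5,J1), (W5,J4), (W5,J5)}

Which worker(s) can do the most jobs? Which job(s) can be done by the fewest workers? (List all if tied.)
Most versatile: W2, W3, W4, W5 (3 jobs); Least covered: J1 (1 workers)

Worker degrees (jobs they can do): W1:2, W2:3, W3:3, W4:3, W5:3
Job degrees (workers who can do it): J1:1, J2:3, J3:3, J4:4, J5:3

Maximum worker degree is 3, achieved by: W2, W3, W4, W5
Minimum job degree is 1, achieved by: J1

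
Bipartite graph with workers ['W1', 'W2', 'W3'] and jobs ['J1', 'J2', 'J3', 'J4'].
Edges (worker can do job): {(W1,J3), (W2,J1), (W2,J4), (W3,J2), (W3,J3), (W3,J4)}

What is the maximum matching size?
Maximum matching size = 3

Maximum matching: {(W1,J3), (W2,J1), (W3,J4)}
Size: 3

This assigns 3 workers to 3 distinct jobs.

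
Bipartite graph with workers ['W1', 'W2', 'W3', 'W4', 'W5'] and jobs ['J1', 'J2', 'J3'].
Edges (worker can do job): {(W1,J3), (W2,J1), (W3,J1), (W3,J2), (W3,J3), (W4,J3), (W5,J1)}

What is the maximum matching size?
Maximum matching size = 3

Maximum matching: {(W3,J2), (W4,J3), (W5,J1)}
Size: 3

This assigns 3 workers to 3 distinct jobs.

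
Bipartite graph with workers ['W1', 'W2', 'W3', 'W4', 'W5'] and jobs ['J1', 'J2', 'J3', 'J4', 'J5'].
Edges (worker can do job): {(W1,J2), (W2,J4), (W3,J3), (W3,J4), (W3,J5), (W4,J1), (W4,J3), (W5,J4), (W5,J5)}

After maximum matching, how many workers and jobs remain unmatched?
Unmatched: 0 workers, 0 jobs

Maximum matching size: 5
Workers: 5 total, 5 matched, 0 unmatched
Jobs: 5 total, 5 matched, 0 unmatched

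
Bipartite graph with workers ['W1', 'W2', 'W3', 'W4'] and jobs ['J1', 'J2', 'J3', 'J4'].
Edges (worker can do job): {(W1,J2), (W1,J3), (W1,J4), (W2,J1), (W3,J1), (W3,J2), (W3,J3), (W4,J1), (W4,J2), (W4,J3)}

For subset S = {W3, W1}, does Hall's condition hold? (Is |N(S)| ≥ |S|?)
Yes: |N(S)| = 4, |S| = 2

Subset S = {W3, W1}
Neighbors N(S) = {J1, J2, J3, J4}

|N(S)| = 4, |S| = 2
Hall's condition: |N(S)| ≥ |S| is satisfied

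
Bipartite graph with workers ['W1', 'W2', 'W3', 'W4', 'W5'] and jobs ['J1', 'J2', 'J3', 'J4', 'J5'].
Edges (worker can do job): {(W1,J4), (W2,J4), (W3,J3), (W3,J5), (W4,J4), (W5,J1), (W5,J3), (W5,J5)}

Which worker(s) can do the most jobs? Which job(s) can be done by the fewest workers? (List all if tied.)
Most versatile: W5 (3 jobs); Least covered: J2 (0 workers)

Worker degrees (jobs they can do): W1:1, W2:1, W3:2, W4:1, W5:3
Job degrees (workers who can do it): J1:1, J2:0, J3:2, J4:3, J5:2

Maximum worker degree is 3, achieved by: W5
Minimum job degree is 0, achieved by: J2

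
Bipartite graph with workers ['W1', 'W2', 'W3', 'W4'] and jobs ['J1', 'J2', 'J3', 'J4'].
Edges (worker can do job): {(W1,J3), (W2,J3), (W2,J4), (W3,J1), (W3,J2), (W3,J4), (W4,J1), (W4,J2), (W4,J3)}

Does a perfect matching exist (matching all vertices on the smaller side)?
Yes, perfect matching exists (size 4)

Perfect matching: {(W1,J3), (W2,J4), (W3,J1), (W4,J2)}
All 4 vertices on the smaller side are matched.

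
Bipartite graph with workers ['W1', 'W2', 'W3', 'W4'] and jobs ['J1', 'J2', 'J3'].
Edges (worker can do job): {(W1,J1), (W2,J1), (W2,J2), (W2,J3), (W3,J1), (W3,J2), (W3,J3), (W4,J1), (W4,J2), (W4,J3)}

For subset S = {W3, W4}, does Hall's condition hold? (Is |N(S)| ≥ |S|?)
Yes: |N(S)| = 3, |S| = 2

Subset S = {W3, W4}
Neighbors N(S) = {J1, J2, J3}

|N(S)| = 3, |S| = 2
Hall's condition: |N(S)| ≥ |S| is satisfied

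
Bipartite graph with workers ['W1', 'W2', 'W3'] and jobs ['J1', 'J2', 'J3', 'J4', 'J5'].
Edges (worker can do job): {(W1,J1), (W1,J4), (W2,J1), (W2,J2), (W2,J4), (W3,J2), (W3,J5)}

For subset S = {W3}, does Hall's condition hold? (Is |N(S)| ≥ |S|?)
Yes: |N(S)| = 2, |S| = 1

Subset S = {W3}
Neighbors N(S) = {J2, J5}

|N(S)| = 2, |S| = 1
Hall's condition: |N(S)| ≥ |S| is satisfied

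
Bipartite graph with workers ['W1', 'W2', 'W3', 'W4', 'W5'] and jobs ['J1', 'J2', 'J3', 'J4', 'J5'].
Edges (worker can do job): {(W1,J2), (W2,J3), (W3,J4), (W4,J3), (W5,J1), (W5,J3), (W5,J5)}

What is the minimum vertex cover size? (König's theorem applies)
Minimum vertex cover size = 4

By König's theorem: in bipartite graphs,
min vertex cover = max matching = 4

Maximum matching has size 4, so minimum vertex cover also has size 4.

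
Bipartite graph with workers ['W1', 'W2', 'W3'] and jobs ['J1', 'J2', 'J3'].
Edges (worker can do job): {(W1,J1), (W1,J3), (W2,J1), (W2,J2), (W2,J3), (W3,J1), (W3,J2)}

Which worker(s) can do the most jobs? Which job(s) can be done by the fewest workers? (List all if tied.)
Most versatile: W2 (3 jobs); Least covered: J2, J3 (2 workers)

Worker degrees (jobs they can do): W1:2, W2:3, W3:2
Job degrees (workers who can do it): J1:3, J2:2, J3:2

Maximum worker degree is 3, achieved by: W2
Minimum job degree is 2, achieved by: J2, J3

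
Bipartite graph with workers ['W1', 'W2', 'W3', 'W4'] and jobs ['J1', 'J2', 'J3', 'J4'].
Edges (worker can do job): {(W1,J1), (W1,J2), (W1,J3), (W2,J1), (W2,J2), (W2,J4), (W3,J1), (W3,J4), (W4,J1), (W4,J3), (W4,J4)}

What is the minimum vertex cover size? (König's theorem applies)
Minimum vertex cover size = 4

By König's theorem: in bipartite graphs,
min vertex cover = max matching = 4

Maximum matching has size 4, so minimum vertex cover also has size 4.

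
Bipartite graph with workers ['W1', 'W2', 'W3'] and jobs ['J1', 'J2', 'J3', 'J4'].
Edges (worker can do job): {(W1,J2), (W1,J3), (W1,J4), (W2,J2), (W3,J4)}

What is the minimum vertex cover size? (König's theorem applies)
Minimum vertex cover size = 3

By König's theorem: in bipartite graphs,
min vertex cover = max matching = 3

Maximum matching has size 3, so minimum vertex cover also has size 3.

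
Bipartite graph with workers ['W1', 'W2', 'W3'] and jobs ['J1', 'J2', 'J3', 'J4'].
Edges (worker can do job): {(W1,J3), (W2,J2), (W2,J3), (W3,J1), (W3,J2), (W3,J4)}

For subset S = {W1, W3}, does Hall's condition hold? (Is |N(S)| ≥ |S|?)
Yes: |N(S)| = 4, |S| = 2

Subset S = {W1, W3}
Neighbors N(S) = {J1, J2, J3, J4}

|N(S)| = 4, |S| = 2
Hall's condition: |N(S)| ≥ |S| is satisfied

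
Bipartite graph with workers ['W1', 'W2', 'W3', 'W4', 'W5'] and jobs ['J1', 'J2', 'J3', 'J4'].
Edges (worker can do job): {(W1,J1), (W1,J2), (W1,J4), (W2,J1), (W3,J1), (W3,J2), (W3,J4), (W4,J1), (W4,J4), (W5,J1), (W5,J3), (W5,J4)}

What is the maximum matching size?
Maximum matching size = 4

Maximum matching: {(W1,J2), (W3,J1), (W4,J4), (W5,J3)}
Size: 4

This assigns 4 workers to 4 distinct jobs.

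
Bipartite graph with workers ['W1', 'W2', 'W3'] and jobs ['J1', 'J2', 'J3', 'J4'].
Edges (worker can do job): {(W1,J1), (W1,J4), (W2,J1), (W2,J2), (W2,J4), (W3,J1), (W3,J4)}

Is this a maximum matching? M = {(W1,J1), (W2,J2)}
No, size 2 is not maximum

Proposed matching has size 2.
Maximum matching size for this graph: 3.

This is NOT maximum - can be improved to size 3.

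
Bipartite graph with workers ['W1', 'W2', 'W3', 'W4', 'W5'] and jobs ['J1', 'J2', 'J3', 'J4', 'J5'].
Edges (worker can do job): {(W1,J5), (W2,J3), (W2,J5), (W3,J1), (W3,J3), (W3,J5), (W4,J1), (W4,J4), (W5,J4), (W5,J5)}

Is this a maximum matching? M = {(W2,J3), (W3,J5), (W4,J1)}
No, size 3 is not maximum

Proposed matching has size 3.
Maximum matching size for this graph: 4.

This is NOT maximum - can be improved to size 4.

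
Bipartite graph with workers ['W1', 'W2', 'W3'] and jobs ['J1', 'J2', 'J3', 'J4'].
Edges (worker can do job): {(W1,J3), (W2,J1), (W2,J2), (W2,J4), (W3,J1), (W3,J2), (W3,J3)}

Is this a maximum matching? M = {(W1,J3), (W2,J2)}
No, size 2 is not maximum

Proposed matching has size 2.
Maximum matching size for this graph: 3.

This is NOT maximum - can be improved to size 3.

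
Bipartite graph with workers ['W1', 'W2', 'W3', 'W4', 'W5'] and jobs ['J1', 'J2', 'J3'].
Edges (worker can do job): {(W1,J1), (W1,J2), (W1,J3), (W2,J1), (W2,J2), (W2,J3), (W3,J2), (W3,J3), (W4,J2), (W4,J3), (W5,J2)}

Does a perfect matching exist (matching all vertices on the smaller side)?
Yes, perfect matching exists (size 3)

Perfect matching: {(W1,J1), (W3,J2), (W4,J3)}
All 3 vertices on the smaller side are matched.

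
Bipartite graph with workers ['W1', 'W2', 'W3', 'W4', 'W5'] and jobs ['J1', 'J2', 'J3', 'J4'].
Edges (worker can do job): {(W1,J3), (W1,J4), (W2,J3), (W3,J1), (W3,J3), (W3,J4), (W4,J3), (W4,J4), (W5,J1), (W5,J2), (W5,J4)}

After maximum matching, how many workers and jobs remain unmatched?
Unmatched: 1 workers, 0 jobs

Maximum matching size: 4
Workers: 5 total, 4 matched, 1 unmatched
Jobs: 4 total, 4 matched, 0 unmatched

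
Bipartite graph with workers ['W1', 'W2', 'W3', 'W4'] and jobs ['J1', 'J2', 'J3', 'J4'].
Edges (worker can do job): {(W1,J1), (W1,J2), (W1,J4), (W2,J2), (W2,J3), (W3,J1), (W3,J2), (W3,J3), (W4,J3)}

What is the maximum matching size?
Maximum matching size = 4

Maximum matching: {(W1,J4), (W2,J2), (W3,J1), (W4,J3)}
Size: 4

This assigns 4 workers to 4 distinct jobs.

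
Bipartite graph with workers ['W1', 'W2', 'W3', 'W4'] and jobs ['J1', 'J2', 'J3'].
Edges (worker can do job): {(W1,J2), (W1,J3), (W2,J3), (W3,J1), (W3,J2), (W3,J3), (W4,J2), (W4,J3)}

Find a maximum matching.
Matching: {(W1,J3), (W3,J1), (W4,J2)}

Maximum matching (size 3):
  W1 → J3
  W3 → J1
  W4 → J2

Each worker is assigned to at most one job, and each job to at most one worker.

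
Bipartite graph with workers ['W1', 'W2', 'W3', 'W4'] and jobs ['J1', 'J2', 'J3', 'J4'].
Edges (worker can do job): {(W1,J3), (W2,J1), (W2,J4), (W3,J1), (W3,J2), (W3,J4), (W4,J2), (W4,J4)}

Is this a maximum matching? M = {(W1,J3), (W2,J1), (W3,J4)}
No, size 3 is not maximum

Proposed matching has size 3.
Maximum matching size for this graph: 4.

This is NOT maximum - can be improved to size 4.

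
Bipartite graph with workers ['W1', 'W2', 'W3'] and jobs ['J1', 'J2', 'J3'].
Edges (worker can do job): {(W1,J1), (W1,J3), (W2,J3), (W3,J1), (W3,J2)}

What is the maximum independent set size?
Maximum independent set = 3

By König's theorem:
- Min vertex cover = Max matching = 3
- Max independent set = Total vertices - Min vertex cover
- Max independent set = 6 - 3 = 3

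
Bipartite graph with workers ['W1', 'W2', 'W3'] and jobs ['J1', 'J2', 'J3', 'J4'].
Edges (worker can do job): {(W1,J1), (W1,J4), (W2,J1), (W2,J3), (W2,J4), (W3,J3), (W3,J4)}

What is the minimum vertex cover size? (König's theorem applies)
Minimum vertex cover size = 3

By König's theorem: in bipartite graphs,
min vertex cover = max matching = 3

Maximum matching has size 3, so minimum vertex cover also has size 3.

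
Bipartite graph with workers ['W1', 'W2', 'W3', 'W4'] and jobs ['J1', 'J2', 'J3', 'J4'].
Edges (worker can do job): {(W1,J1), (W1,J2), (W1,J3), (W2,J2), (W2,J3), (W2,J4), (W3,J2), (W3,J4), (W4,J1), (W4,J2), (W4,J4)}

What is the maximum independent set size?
Maximum independent set = 4

By König's theorem:
- Min vertex cover = Max matching = 4
- Max independent set = Total vertices - Min vertex cover
- Max independent set = 8 - 4 = 4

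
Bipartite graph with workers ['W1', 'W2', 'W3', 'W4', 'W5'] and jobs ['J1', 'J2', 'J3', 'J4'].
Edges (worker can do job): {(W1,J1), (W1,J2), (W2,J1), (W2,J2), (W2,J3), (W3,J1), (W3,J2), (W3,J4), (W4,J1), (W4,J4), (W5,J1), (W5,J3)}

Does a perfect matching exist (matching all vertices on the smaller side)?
Yes, perfect matching exists (size 4)

Perfect matching: {(W2,J3), (W3,J2), (W4,J4), (W5,J1)}
All 4 vertices on the smaller side are matched.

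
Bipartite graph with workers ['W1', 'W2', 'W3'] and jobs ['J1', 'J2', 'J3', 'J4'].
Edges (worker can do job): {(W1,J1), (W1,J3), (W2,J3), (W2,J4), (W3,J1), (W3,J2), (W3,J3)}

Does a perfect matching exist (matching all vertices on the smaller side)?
Yes, perfect matching exists (size 3)

Perfect matching: {(W1,J3), (W2,J4), (W3,J2)}
All 3 vertices on the smaller side are matched.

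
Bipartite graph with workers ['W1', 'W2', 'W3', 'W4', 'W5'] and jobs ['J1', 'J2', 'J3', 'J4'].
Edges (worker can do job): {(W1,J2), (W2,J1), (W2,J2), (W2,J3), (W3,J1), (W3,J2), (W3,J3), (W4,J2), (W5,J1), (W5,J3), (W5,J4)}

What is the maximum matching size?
Maximum matching size = 4

Maximum matching: {(W2,J3), (W3,J1), (W4,J2), (W5,J4)}
Size: 4

This assigns 4 workers to 4 distinct jobs.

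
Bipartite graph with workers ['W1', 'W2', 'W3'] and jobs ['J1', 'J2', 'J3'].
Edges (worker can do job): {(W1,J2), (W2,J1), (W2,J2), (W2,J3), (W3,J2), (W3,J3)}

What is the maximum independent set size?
Maximum independent set = 3

By König's theorem:
- Min vertex cover = Max matching = 3
- Max independent set = Total vertices - Min vertex cover
- Max independent set = 6 - 3 = 3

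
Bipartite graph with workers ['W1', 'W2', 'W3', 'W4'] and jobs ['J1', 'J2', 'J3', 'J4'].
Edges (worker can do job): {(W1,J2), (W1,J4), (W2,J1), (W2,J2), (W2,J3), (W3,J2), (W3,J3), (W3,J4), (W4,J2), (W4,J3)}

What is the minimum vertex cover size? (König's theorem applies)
Minimum vertex cover size = 4

By König's theorem: in bipartite graphs,
min vertex cover = max matching = 4

Maximum matching has size 4, so minimum vertex cover also has size 4.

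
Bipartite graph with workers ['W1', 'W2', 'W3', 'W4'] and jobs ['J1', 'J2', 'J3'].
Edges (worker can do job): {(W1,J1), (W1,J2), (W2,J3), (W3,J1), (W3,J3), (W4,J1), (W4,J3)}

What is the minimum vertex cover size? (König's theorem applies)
Minimum vertex cover size = 3

By König's theorem: in bipartite graphs,
min vertex cover = max matching = 3

Maximum matching has size 3, so minimum vertex cover also has size 3.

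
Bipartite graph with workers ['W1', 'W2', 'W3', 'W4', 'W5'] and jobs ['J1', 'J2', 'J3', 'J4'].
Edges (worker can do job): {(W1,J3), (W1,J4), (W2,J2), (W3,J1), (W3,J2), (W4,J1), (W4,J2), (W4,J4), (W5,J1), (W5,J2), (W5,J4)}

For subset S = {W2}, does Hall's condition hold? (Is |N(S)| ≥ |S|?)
Yes: |N(S)| = 1, |S| = 1

Subset S = {W2}
Neighbors N(S) = {J2}

|N(S)| = 1, |S| = 1
Hall's condition: |N(S)| ≥ |S| is satisfied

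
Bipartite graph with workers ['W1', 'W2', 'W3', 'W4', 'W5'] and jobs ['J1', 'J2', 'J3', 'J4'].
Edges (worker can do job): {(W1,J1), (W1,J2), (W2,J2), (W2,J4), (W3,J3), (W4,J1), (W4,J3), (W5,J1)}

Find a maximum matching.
Matching: {(W1,J2), (W2,J4), (W3,J3), (W5,J1)}

Maximum matching (size 4):
  W1 → J2
  W2 → J4
  W3 → J3
  W5 → J1

Each worker is assigned to at most one job, and each job to at most one worker.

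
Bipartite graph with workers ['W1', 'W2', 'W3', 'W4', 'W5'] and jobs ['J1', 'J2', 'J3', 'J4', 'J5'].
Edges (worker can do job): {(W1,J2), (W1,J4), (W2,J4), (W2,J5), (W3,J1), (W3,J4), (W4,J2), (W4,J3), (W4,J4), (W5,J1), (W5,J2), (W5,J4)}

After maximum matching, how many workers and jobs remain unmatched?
Unmatched: 0 workers, 0 jobs

Maximum matching size: 5
Workers: 5 total, 5 matched, 0 unmatched
Jobs: 5 total, 5 matched, 0 unmatched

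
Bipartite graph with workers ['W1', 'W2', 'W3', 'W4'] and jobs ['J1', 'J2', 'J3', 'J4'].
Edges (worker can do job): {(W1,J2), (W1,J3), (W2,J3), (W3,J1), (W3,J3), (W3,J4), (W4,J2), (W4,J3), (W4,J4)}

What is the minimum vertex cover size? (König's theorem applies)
Minimum vertex cover size = 4

By König's theorem: in bipartite graphs,
min vertex cover = max matching = 4

Maximum matching has size 4, so minimum vertex cover also has size 4.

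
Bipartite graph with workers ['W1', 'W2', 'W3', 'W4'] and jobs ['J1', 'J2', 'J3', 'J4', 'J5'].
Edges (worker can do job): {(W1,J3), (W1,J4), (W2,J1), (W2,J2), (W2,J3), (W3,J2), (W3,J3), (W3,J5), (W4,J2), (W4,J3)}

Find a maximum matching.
Matching: {(W1,J4), (W2,J2), (W3,J5), (W4,J3)}

Maximum matching (size 4):
  W1 → J4
  W2 → J2
  W3 → J5
  W4 → J3

Each worker is assigned to at most one job, and each job to at most one worker.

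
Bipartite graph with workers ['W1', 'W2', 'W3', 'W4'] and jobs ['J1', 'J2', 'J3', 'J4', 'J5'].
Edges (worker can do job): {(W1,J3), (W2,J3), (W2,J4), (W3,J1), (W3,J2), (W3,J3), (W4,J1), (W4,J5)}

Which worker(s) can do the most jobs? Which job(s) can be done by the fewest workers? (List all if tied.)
Most versatile: W3 (3 jobs); Least covered: J2, J4, J5 (1 workers)

Worker degrees (jobs they can do): W1:1, W2:2, W3:3, W4:2
Job degrees (workers who can do it): J1:2, J2:1, J3:3, J4:1, J5:1

Maximum worker degree is 3, achieved by: W3
Minimum job degree is 1, achieved by: J2, J4, J5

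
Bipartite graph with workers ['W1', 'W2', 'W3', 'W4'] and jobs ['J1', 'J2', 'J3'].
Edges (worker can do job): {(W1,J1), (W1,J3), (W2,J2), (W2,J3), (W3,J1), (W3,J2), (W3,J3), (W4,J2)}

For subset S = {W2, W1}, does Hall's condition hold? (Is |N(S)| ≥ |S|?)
Yes: |N(S)| = 3, |S| = 2

Subset S = {W2, W1}
Neighbors N(S) = {J1, J2, J3}

|N(S)| = 3, |S| = 2
Hall's condition: |N(S)| ≥ |S| is satisfied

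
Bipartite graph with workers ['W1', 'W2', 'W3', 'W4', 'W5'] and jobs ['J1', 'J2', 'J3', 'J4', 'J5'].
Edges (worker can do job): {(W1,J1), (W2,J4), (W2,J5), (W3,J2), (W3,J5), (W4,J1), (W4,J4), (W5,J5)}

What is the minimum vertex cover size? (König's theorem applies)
Minimum vertex cover size = 4

By König's theorem: in bipartite graphs,
min vertex cover = max matching = 4

Maximum matching has size 4, so minimum vertex cover also has size 4.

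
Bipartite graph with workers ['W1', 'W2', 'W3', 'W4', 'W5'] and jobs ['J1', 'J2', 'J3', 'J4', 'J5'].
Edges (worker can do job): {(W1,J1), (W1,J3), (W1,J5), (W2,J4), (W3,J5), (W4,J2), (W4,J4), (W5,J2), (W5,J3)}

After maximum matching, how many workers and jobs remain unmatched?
Unmatched: 0 workers, 0 jobs

Maximum matching size: 5
Workers: 5 total, 5 matched, 0 unmatched
Jobs: 5 total, 5 matched, 0 unmatched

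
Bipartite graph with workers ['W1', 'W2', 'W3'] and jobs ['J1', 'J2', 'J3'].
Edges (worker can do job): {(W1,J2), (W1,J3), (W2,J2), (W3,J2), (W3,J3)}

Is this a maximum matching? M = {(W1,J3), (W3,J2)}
Yes, size 2 is maximum

Proposed matching has size 2.
Maximum matching size for this graph: 2.

This is a maximum matching.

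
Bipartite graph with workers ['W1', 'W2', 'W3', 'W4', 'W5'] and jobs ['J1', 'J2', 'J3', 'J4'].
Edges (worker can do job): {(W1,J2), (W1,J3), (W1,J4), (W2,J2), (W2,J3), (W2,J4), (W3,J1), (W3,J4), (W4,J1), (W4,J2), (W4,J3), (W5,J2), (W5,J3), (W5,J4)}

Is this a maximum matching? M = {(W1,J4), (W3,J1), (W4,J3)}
No, size 3 is not maximum

Proposed matching has size 3.
Maximum matching size for this graph: 4.

This is NOT maximum - can be improved to size 4.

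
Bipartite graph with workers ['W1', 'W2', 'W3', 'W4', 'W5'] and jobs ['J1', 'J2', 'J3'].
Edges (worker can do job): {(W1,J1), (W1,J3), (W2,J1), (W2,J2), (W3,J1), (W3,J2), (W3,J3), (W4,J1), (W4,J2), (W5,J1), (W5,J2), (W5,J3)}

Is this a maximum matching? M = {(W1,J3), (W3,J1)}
No, size 2 is not maximum

Proposed matching has size 2.
Maximum matching size for this graph: 3.

This is NOT maximum - can be improved to size 3.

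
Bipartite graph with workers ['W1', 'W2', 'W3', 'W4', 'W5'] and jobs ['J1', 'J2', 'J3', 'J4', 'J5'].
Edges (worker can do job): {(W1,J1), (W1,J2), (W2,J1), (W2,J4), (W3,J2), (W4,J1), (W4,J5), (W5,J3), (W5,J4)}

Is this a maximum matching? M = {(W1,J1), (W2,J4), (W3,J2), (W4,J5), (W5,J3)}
Yes, size 5 is maximum

Proposed matching has size 5.
Maximum matching size for this graph: 5.

This is a maximum matching.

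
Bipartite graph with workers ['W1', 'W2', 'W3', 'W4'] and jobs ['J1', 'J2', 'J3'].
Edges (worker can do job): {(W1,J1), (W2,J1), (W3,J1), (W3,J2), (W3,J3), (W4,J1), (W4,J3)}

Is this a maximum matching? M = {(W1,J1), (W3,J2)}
No, size 2 is not maximum

Proposed matching has size 2.
Maximum matching size for this graph: 3.

This is NOT maximum - can be improved to size 3.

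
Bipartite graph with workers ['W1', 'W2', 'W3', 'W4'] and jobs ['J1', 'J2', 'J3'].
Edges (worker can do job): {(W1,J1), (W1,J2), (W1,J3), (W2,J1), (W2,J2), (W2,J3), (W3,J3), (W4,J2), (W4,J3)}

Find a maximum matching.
Matching: {(W1,J1), (W3,J3), (W4,J2)}

Maximum matching (size 3):
  W1 → J1
  W3 → J3
  W4 → J2

Each worker is assigned to at most one job, and each job to at most one worker.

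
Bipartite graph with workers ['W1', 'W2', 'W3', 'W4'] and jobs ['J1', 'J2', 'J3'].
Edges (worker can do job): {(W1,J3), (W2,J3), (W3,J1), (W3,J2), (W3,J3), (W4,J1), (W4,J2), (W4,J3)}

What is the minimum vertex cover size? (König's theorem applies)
Minimum vertex cover size = 3

By König's theorem: in bipartite graphs,
min vertex cover = max matching = 3

Maximum matching has size 3, so minimum vertex cover also has size 3.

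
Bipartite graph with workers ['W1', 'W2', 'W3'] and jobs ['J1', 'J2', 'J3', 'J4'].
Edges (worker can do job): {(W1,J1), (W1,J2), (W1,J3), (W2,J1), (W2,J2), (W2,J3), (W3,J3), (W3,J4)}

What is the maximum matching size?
Maximum matching size = 3

Maximum matching: {(W1,J2), (W2,J1), (W3,J4)}
Size: 3

This assigns 3 workers to 3 distinct jobs.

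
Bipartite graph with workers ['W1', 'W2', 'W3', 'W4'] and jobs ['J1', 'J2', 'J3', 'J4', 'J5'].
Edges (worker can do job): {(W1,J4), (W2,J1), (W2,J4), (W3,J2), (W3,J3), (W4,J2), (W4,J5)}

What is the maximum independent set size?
Maximum independent set = 5

By König's theorem:
- Min vertex cover = Max matching = 4
- Max independent set = Total vertices - Min vertex cover
- Max independent set = 9 - 4 = 5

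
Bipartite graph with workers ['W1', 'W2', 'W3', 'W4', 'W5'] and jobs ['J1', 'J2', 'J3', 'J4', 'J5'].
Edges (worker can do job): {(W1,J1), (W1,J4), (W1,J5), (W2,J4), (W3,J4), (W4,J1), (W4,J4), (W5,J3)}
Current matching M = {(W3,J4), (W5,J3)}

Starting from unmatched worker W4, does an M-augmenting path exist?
Yes: W4 → J1

An M-augmenting path alternates non-matching / matching edges, starting and ending at unmatched vertices.
Path: W4 → J1
(J1 is unmatched in M, so the path is augmenting.)
Flipping edges along this path would increase |M| from 2 to 3.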